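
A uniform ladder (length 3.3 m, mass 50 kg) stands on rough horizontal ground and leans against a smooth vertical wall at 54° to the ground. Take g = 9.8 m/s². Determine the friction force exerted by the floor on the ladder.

f ≈ 178 N

Torques about the foot: N_wall · 3.3 sin 54° = 50×9.8×1.65 cos 54° → N_wall = 178 N.
ΣF_x = 0: f_floor = N_wall = 178 N.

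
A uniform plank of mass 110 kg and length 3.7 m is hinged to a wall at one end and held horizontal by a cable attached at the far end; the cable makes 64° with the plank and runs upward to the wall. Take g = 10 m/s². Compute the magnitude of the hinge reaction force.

|H| ≈ 612 N

Take torques about the hinge: T sin 64° · 3.7 = 110×10×1.85 = 2035 N·m.
So T = 2035 / (0.8988 × 3.7) = 611.93 N.
ΣF_x = 0: H_x = T cos 64° = 268.25 N.
ΣF_y = 0: H_y = (110×10) − T sin 64° = 1100 − 550 = 550 N.
|H| = √(H_x² + H_y²) = √((268.25)² + (550)²) = 611.93 N.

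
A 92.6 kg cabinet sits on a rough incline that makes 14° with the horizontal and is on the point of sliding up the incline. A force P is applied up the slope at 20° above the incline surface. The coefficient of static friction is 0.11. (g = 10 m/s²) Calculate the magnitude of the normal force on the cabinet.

On the verge of sliding up the incline, friction equals μN and acts down the slope.
Perpendicular: N + P sin 20° = W cos 14° = 898.5 N.
Along incline: P cos 20° = W sin 14° + μN  with W sin 14° = 224 N.
Solving the pair for P and N: P = 330.3 N, N = 785.5 N (and f = μN = 86.41 N).

N ≈ 786 N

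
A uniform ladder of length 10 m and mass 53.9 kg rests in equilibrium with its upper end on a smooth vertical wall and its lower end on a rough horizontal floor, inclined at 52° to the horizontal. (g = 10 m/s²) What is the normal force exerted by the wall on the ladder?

Torques about the foot: N_wall · 10 sin 52° = 53.9×10×5 cos 52° → N_wall = 210.56 N.

N_wall ≈ 211 N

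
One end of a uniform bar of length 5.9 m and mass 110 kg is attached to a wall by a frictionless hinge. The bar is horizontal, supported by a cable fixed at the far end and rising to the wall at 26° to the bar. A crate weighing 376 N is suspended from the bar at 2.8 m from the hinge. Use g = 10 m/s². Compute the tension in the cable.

T ≈ 1660 N

Take torques about the hinge: T sin 26° · 5.9 = 110×10×2.95 + 376×2.8 = 4297.8 N·m.
So T = 4297.8 / (0.4384 × 5.9) = 1661.7 N.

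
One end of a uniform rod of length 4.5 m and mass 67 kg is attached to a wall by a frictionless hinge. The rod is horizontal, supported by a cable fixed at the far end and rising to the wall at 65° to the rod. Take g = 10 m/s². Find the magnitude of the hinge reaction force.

Take torques about the hinge: T sin 65° · 4.5 = 67×10×2.25 = 1507.5 N·m.
So T = 1507.5 / (0.9063 × 4.5) = 369.63 N.
ΣF_x = 0: H_x = T cos 65° = 156.21 N.
ΣF_y = 0: H_y = (67×10) − T sin 65° = 670 − 335 = 335 N.
|H| = √(H_x² + H_y²) = √((156.21)² + (335)²) = 369.63 N.

|H| ≈ 370 N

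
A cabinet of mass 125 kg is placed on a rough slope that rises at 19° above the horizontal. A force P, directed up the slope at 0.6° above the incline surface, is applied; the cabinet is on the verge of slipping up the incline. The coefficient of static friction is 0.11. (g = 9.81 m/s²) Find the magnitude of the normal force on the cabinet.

On the verge of sliding up the incline, friction equals μN and acts down the slope.
Perpendicular: N + P sin 0.6° = W cos 19° = 1159 N.
Along incline: P cos 0.6° = W sin 19° + μN  with W sin 19° = 399.2 N.
Solving the pair for P and N: P = 526.2 N, N = 1154 N (and f = μN = 126.9 N).

N ≈ 1150 N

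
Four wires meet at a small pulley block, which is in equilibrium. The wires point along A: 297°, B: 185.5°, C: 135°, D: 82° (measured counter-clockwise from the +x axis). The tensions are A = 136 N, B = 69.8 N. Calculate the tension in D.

Resolve: ΣF_x = 136 cos 297° + 69.8 cos 185.5° + T_C cos 135° + T_D cos 82° = 0.
        ΣF_y = 136 sin 297° + 69.8 sin 185.5° + T_C sin 135° + T_D sin 82° = 0.
The known terms sum to (-7.736, -127.9) N, so -0.7071 T_C + 0.1392 T_D = 7.736 and 0.7071 T_C + 0.9903 T_D = 127.9.
Solving simultaneously: T_C = 12.69 N, T_D = 120.1 N.

T_D ≈ 120 N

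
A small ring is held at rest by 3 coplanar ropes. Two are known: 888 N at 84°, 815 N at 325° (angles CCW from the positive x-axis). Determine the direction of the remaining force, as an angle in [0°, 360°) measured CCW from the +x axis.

θ ≈ 209°

Sum the known components: ΣF_x = 760.4 N, ΣF_y = 415.7 N.
For equilibrium the remaining force must supply (−ΣF_x, −ΣF_y) = (-760.4, -415.7) N.
Magnitude = √((-760.4)² + (-415.7)²) = 866.6 N; direction = atan2(-415.7, -760.4) = 208.7°.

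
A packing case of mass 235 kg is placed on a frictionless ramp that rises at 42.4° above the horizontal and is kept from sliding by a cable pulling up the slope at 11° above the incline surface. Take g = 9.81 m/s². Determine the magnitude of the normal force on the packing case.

Take axes along and perpendicular to the incline. Weight components: W sin 42.4° = 1555 N down-slope, W cos 42.4° = 1702 N into the surface.
Along incline: T cos 11° = W sin 42.4° → T = 1584 N.
Perpendicular: N = W cos 42.4° − T sin 11° = 1400 N.

N ≈ 1400 N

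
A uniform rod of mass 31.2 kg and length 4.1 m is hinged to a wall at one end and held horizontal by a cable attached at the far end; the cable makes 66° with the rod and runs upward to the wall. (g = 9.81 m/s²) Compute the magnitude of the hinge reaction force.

|H| ≈ 168 N

Take torques about the hinge: T sin 66° · 4.1 = 31.2×9.81×2.05 = 627.45 N·m.
So T = 627.45 / (0.9135 × 4.1) = 167.52 N.
ΣF_x = 0: H_x = T cos 66° = 68.136 N.
ΣF_y = 0: H_y = (31.2×9.81) − T sin 66° = 306.07 − 153.04 = 153.04 N.
|H| = √(H_x² + H_y²) = √((68.136)² + (153.04)²) = 167.52 N.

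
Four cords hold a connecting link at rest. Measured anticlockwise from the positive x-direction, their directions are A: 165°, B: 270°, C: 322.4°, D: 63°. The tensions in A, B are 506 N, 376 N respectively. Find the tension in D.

T_D ≈ 501 N

Resolve: ΣF_x = 506 cos 165° + 376 cos 270° + T_C cos 322.4° + T_D cos 63° = 0.
        ΣF_y = 506 sin 165° + 376 sin 270° + T_C sin 322.4° + T_D sin 63° = 0.
The known terms sum to (-488.8, -245) N, so 0.7923 T_C + 0.4540 T_D = 488.8 and -0.6101 T_C + 0.8910 T_D = 245.
Solving simultaneously: T_C = 329.9 N, T_D = 500.9 N.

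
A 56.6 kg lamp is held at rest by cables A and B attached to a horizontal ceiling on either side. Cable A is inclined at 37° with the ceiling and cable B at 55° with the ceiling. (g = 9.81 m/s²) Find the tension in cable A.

T_A ≈ 319 N

Weight W = 56.6 × 9.81 = 555.2 N acts straight down.
Horizontal: T_A cos 37° = T_B cos 55°  →  T_B = 1.392 T_A.
Vertical: T_A sin 37° + T_B sin 55° = 555.2.
Substituting the horizontal relation into the vertical equation gives 1.742 T_A = 555.2, so T_A = 318.7 N.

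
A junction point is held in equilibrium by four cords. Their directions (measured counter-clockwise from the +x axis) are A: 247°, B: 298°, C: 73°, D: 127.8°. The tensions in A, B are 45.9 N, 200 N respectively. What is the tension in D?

Resolve: ΣF_x = 45.9 cos 247° + 200 cos 298° + T_C cos 73° + T_D cos 127.8° = 0.
        ΣF_y = 45.9 sin 247° + 200 sin 298° + T_C sin 73° + T_D sin 127.8° = 0.
The known terms sum to (75.96, -218.8) N, so 0.2924 T_C − 0.6129 T_D = -75.96 and 0.9563 T_C + 0.7902 T_D = 218.8.
Solving simultaneously: T_C = 90.69 N, T_D = 167.2 N.

T_D ≈ 167 N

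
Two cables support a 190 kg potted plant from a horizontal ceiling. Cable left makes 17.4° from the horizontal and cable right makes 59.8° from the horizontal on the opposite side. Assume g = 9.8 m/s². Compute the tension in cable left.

Weight W = 190 × 9.8 = 1862 N acts straight down.
Horizontal: T_left cos 17.4° = T_right cos 59.8°  →  T_right = 1.897 T_left.
Vertical: T_left sin 17.4° + T_right sin 59.8° = 1862.
Substituting the horizontal relation into the vertical equation gives 1.939 T_left = 1862, so T_left = 960.5 N.

T_left ≈ 960 N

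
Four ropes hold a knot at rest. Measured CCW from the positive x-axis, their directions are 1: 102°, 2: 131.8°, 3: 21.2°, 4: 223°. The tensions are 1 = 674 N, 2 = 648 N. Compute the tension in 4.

T_4 ≈ 3420 N

Resolve: ΣF_x = 674 cos 102° + 648 cos 131.8° + T_3 cos 21.2° + T_4 cos 223° = 0.
        ΣF_y = 674 sin 102° + 648 sin 131.8° + T_3 sin 21.2° + T_4 sin 223° = 0.
The known terms sum to (-572, 1142) N, so 0.9323 T_3 − 0.7314 T_4 = 572 and 0.3616 T_3 − 0.6820 T_4 = -1142.
Solving simultaneously: T_3 = 3300 N, T_4 = 3425 N.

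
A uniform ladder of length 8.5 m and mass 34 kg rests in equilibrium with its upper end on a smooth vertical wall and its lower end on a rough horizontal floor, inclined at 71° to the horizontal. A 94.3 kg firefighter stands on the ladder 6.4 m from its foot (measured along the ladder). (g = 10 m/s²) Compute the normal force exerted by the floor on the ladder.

N_floor ≈ 1280 N

ΣF_y = 0: N_floor = 34×10 + 94.3×10 = 1283 N.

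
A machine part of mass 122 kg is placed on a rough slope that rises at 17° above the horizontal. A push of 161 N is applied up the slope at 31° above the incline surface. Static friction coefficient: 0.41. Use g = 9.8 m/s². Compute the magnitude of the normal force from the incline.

Axes along / perpendicular to the incline. W sin 17° = 349.6 N down-slope; W cos 17° = 1143 N into the surface.
Perpendicular: N = W cos 17° − P sin 31° = 1143 − 82.92 = 1060 N.
Along incline: P cos 31° + f = W sin 17° (friction acts up-slope) → f = 349.6 − 138 = 211.6 N.
|f| = 211.6 N ≤ μN = 434.8 N, so the machine part is indeed static.

N ≈ 1060 N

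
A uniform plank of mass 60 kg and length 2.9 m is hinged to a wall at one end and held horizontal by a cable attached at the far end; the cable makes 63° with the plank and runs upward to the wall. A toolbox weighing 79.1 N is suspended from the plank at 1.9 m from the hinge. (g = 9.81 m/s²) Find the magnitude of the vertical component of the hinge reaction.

Take torques about the hinge: T sin 63° · 2.9 = 60×9.81×1.45 + 79.1×1.9 = 1003.8 N·m.
So T = 1003.8 / (0.8910 × 2.9) = 388.46 N.
ΣF_y = 0: H_y = (60×9.81 + 79.1) − T sin 63° = 667.7 − 346.12 = 321.58 N.

|H_y| ≈ 322 N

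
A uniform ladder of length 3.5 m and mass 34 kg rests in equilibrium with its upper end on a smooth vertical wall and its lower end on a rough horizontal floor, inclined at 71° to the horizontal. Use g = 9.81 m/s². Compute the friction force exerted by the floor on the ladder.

Torques about the foot: N_wall · 3.5 sin 71° = 34×9.81×1.75 cos 71° → N_wall = 57.424 N.
ΣF_x = 0: f_floor = N_wall = 57.424 N.

f ≈ 57.4 N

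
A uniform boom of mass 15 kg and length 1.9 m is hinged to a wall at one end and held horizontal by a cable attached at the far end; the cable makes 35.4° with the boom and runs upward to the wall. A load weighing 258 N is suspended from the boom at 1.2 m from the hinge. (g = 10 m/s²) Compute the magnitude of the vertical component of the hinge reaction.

Take torques about the hinge: T sin 35.4° · 1.9 = 15×10×0.95 + 258×1.2 = 452.1 N·m.
So T = 452.1 / (0.5793 × 1.9) = 410.76 N.
ΣF_y = 0: H_y = (15×10 + 258) − T sin 35.4° = 408 − 237.95 = 170.05 N.

|H_y| ≈ 170 N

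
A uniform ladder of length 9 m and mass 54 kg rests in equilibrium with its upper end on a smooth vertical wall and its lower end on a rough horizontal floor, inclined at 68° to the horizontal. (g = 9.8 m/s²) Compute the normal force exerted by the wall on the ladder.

Torques about the foot: N_wall · 9 sin 68° = 54×9.8×4.5 cos 68° → N_wall = 106.91 N.

N_wall ≈ 107 N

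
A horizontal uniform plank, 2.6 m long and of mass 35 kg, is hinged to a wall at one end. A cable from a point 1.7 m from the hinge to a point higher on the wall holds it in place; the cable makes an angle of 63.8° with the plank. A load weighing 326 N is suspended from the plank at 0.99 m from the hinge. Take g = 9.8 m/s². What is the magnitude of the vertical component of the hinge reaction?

|H_y| ≈ 217 N

Take torques about the hinge: T sin 63.8° · 1.7 = 35×9.8×1.3 + 326×0.99 = 768.64 N·m.
So T = 768.64 / (0.8973 × 1.7) = 503.91 N.
ΣF_y = 0: H_y = (35×9.8 + 326) − T sin 63.8° = 669 − 452.14 = 216.86 N.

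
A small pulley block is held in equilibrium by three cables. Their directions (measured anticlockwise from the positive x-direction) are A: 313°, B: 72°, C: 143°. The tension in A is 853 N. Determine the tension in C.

Resolve: ΣF_x = 853 cos 313° + T_B cos 72° + T_C cos 143° = 0.
        ΣF_y = 853 sin 313° + T_B sin 72° + T_C sin 143° = 0.
The known terms sum to (581.7, -623.8) N, so 0.3090 T_B − 0.7986 T_C = -581.7 and 0.9511 T_B + 0.6018 T_C = 623.8.
Solving simultaneously: T_B = 156.7 N, T_C = 789 N.

T_C ≈ 789 N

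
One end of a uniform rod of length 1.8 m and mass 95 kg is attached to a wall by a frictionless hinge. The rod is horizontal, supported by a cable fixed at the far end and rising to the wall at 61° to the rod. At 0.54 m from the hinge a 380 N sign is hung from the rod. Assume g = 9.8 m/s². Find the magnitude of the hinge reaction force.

|H| ≈ 799 N

Take torques about the hinge: T sin 61° · 1.8 = 95×9.8×0.9 + 380×0.54 = 1043.1 N·m.
So T = 1043.1 / (0.8746 × 1.8) = 662.57 N.
ΣF_x = 0: H_x = T cos 61° = 321.22 N.
ΣF_y = 0: H_y = (95×9.8 + 380) − T sin 61° = 1311 − 579.5 = 731.5 N.
|H| = √(H_x² + H_y²) = √((321.22)² + (731.5)²) = 798.92 N.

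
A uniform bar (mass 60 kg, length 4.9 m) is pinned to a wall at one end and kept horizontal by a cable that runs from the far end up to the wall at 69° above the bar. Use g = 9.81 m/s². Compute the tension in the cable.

Take torques about the hinge: T sin 69° · 4.9 = 60×9.81×2.45 = 1442.1 N·m.
So T = 1442.1 / (0.9336 × 4.9) = 315.24 N.

T ≈ 315 N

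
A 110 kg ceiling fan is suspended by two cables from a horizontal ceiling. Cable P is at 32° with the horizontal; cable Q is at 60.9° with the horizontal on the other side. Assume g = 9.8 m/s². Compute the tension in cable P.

T_P ≈ 525 N

Weight W = 110 × 9.8 = 1078 N acts straight down.
Horizontal: T_P cos 32° = T_Q cos 60.9°  →  T_Q = 1.744 T_P.
Vertical: T_P sin 32° + T_Q sin 60.9° = 1078.
Substituting the horizontal relation into the vertical equation gives 2.054 T_P = 1078, so T_P = 524.9 N.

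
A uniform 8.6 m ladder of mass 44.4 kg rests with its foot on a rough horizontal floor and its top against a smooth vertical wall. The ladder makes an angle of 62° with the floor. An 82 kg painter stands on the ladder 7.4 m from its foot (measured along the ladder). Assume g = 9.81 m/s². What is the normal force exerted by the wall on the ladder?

N_wall ≈ 484 N

Torques about the foot: N_wall · 8.6 sin 62° = 44.4×9.81×4.3 cos 62° + 82×9.81×7.4 cos 62° → N_wall = 483.83 N.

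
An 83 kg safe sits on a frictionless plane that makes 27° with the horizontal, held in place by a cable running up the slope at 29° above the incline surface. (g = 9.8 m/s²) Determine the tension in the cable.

T ≈ 422 N

Take axes along and perpendicular to the incline. Weight components: W sin 27° = 369.3 N down-slope, W cos 27° = 724.7 N into the surface.
Along incline: T cos 29° = W sin 27° → T = 422.2 N.
Perpendicular: N = W cos 27° − T sin 29° = 520.1 N.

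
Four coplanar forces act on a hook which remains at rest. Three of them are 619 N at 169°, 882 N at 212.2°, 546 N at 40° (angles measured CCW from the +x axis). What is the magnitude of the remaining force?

F ≈ 936 N

Sum the known components: ΣF_x = -935.7 N, ΣF_y = -0.9241 N.
For equilibrium the remaining force must supply (−ΣF_x, −ΣF_y) = (935.7, 0.9241) N.
Magnitude = √((935.7)² + (0.9241)²) = 935.7 N; direction = atan2(0.9241, 935.7) = 0.1°.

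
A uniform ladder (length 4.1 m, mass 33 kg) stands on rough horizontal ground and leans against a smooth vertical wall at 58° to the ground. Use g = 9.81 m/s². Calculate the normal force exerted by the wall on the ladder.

Torques about the foot: N_wall · 4.1 sin 58° = 33×9.81×2.05 cos 58° → N_wall = 101.14 N.

N_wall ≈ 101 N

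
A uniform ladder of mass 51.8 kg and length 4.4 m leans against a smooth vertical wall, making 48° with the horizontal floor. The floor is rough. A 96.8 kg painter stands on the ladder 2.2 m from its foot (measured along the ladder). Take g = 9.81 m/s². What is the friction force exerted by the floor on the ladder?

f ≈ 656 N

Torques about the foot: N_wall · 4.4 sin 48° = 51.8×9.81×2.2 cos 48° + 96.8×9.81×2.2 cos 48° → N_wall = 656.29 N.
ΣF_x = 0: f_floor = N_wall = 656.29 N.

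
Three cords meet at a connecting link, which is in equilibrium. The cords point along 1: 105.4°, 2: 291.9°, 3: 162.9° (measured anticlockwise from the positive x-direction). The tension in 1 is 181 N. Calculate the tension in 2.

T_2 ≈ 196 N

Resolve: ΣF_x = 181 cos 105.4° + T_2 cos 291.9° + T_3 cos 162.9° = 0.
        ΣF_y = 181 sin 105.4° + T_2 sin 291.9° + T_3 sin 162.9° = 0.
The known terms sum to (-48.07, 174.5) N, so 0.3730 T_2 − 0.9558 T_3 = 48.07 and -0.9278 T_2 + 0.2940 T_3 = -174.5.
Solving simultaneously: T_2 = 196.4 N, T_3 = 26.37 N.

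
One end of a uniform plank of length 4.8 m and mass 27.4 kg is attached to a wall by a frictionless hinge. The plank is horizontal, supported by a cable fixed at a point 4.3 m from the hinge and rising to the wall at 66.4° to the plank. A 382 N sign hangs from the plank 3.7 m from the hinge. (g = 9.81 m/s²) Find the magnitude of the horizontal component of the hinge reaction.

H_x ≈ 209 N

Take torques about the hinge: T sin 66.4° · 4.3 = 27.4×9.81×2.4 + 382×3.7 = 2058.5 N·m.
So T = 2058.5 / (0.9164 × 4.3) = 522.42 N.
ΣF_x = 0: H_x = T cos 66.4° = 209.15 N.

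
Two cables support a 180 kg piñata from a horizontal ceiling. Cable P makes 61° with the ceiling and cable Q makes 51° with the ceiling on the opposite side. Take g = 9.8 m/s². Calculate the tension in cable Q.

T_Q ≈ 922 N

Weight W = 180 × 9.8 = 1764 N acts straight down.
Horizontal: T_P cos 61° = T_Q cos 51°  →  T_P = 1.298 T_Q.
Vertical: T_P sin 61° + T_Q sin 51° = 1764.
Substituting the horizontal relation into the vertical equation gives 1.912 T_Q = 1764, so T_Q = 922.4 N.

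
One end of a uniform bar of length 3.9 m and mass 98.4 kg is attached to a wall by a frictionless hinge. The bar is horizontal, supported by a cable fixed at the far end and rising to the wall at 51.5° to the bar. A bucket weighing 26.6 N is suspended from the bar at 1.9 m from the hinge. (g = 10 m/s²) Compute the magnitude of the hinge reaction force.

Take torques about the hinge: T sin 51.5° · 3.9 = 98.4×10×1.95 + 26.6×1.9 = 1969.3 N·m.
So T = 1969.3 / (0.7826 × 3.9) = 645.23 N.
ΣF_x = 0: H_x = T cos 51.5° = 401.66 N.
ΣF_y = 0: H_y = (98.4×10 + 26.6) − T sin 51.5° = 1010.6 − 504.96 = 505.64 N.
|H| = √(H_x² + H_y²) = √((401.66)² + (505.64)²) = 645.76 N.

|H| ≈ 646 N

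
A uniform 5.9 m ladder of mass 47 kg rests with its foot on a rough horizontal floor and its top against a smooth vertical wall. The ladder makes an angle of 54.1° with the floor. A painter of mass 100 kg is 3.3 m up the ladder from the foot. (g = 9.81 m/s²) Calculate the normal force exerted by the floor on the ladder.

ΣF_y = 0: N_floor = 47×9.81 + 100×9.81 = 1442.1 N.

N_floor ≈ 1440 N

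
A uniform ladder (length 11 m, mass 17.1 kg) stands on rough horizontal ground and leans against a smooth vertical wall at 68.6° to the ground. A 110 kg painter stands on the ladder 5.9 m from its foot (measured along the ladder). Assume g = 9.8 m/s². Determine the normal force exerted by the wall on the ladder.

Torques about the foot: N_wall · 11 sin 68.6° = 17.1×9.8×5.5 cos 68.6° + 110×9.8×5.9 cos 68.6° → N_wall = 259.43 N.

N_wall ≈ 259 N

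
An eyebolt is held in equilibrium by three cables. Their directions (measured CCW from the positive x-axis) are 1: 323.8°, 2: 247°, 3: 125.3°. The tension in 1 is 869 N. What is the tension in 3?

Resolve: ΣF_x = 869 cos 323.8° + T_2 cos 247° + T_3 cos 125.3° = 0.
        ΣF_y = 869 sin 323.8° + T_2 sin 247° + T_3 sin 125.3° = 0.
The known terms sum to (701.2, -513.2) N, so -0.3907 T_2 − 0.5779 T_3 = -701.2 and -0.9205 T_2 + 0.8161 T_3 = 513.2.
Solving simultaneously: T_2 = 324.1 N, T_3 = 994.4 N.

T_3 ≈ 994 N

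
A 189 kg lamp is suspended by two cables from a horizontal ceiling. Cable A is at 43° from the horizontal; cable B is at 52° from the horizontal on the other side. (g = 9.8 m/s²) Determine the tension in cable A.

Weight W = 189 × 9.8 = 1852 N acts straight down.
Horizontal: T_A cos 43° = T_B cos 52°  →  T_B = 1.188 T_A.
Vertical: T_A sin 43° + T_B sin 52° = 1852.
Substituting the horizontal relation into the vertical equation gives 1.618 T_A = 1852, so T_A = 1145 N.

T_A ≈ 1140 N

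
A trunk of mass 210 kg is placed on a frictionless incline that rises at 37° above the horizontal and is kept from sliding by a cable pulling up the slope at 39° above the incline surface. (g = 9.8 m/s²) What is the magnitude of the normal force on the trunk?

Take axes along and perpendicular to the incline. Weight components: W sin 37° = 1239 N down-slope, W cos 37° = 1644 N into the surface.
Along incline: T cos 39° = W sin 37° → T = 1594 N.
Perpendicular: N = W cos 37° − T sin 39° = 640.6 N.

N ≈ 641 N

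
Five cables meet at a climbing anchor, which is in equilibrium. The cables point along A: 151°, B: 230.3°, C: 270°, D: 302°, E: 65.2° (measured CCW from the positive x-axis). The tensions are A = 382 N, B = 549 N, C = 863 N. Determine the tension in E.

T_E ≈ 1390 N

Resolve: ΣF_x = 382 cos 151° + 549 cos 230.3° + 863 cos 270° + T_D cos 302° + T_E cos 65.2° = 0.
        ΣF_y = 382 sin 151° + 549 sin 230.3° + 863 sin 270° + T_D sin 302° + T_E sin 65.2° = 0.
The known terms sum to (-684.8, -1100) N, so 0.5299 T_D + 0.4195 T_E = 684.8 and -0.8480 T_D + 0.9078 T_E = 1100.
Solving simultaneously: T_D = 191.4 N, T_E = 1391 N.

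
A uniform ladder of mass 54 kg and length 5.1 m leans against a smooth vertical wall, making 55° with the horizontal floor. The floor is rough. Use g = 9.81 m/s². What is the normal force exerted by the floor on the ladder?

ΣF_y = 0: N_floor = 54×9.81 = 529.74 N.

N_floor ≈ 530 N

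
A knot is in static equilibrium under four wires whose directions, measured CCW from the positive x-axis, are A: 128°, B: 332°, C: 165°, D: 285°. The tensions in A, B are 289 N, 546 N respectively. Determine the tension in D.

T_D ≈ 59 N

Resolve: ΣF_x = 289 cos 128° + 546 cos 332° + T_C cos 165° + T_D cos 285° = 0.
        ΣF_y = 289 sin 128° + 546 sin 332° + T_C sin 165° + T_D sin 285° = 0.
The known terms sum to (304.2, -28.6) N, so -0.9659 T_C + 0.2588 T_D = -304.2 and 0.2588 T_C − 0.9659 T_D = 28.6.
Solving simultaneously: T_C = 330.7 N, T_D = 59.01 N.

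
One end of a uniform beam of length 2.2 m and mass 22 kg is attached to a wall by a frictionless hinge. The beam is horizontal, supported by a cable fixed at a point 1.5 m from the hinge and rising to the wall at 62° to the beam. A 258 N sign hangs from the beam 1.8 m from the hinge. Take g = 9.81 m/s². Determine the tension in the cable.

Take torques about the hinge: T sin 62° · 1.5 = 22×9.81×1.1 + 258×1.8 = 701.8 N·m.
So T = 701.8 / (0.8829 × 1.5) = 529.89 N.

T ≈ 530 N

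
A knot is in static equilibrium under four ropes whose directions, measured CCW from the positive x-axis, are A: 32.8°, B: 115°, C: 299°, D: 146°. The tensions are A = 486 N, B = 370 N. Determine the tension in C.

T_C ≈ 1400 N

Resolve: ΣF_x = 486 cos 32.8° + 370 cos 115° + T_C cos 299° + T_D cos 146° = 0.
        ΣF_y = 486 sin 32.8° + 370 sin 115° + T_C sin 299° + T_D sin 146° = 0.
The known terms sum to (252.1, 598.6) N, so 0.4848 T_C − 0.8290 T_D = -252.1 and -0.8746 T_C + 0.5592 T_D = -598.6.
Solving simultaneously: T_C = 1404 N, T_D = 1125 N.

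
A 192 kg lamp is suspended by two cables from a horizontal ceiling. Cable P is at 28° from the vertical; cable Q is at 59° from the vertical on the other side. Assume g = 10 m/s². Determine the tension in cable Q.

Angles from the horizontal: cable P is 90° − 28° = 62°, cable Q is 90° − 59° = 31°.
Weight W = 192 × 10 = 1920 N acts straight down.
Horizontal: T_P cos 62° = T_Q cos 31°  →  T_P = 1.826 T_Q.
Vertical: T_P sin 62° + T_Q sin 31° = 1920.
Substituting the horizontal relation into the vertical equation gives 2.127 T_Q = 1920, so T_Q = 902.6 N.

T_Q ≈ 903 N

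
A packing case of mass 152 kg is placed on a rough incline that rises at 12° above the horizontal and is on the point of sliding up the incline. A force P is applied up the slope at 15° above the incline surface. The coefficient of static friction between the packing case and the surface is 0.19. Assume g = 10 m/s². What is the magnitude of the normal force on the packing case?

On the verge of sliding up the incline, friction equals μN and acts down the slope.
Perpendicular: N + P sin 15° = W cos 12° = 1487 N.
Along incline: P cos 15° = W sin 12° + μN  with W sin 12° = 316 N.
Solving the pair for P and N: P = 589.6 N, N = 1334 N (and f = μN = 253.5 N).

N ≈ 1330 N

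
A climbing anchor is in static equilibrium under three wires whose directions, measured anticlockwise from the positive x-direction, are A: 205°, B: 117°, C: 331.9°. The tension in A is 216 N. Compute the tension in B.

T_B ≈ 302 N

Resolve: ΣF_x = 216 cos 205° + T_B cos 117° + T_C cos 331.9° = 0.
        ΣF_y = 216 sin 205° + T_B sin 117° + T_C sin 331.9° = 0.
The known terms sum to (-195.8, -91.29) N, so -0.4540 T_B + 0.8821 T_C = 195.8 and 0.8910 T_B − 0.4710 T_C = 91.29.
Solving simultaneously: T_B = 301.9 N, T_C = 377.3 N.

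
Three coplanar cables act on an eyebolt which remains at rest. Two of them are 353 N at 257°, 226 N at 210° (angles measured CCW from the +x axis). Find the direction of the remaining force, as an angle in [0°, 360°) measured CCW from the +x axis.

Sum the known components: ΣF_x = -275.1 N, ΣF_y = -457 N.
For equilibrium the remaining force must supply (−ΣF_x, −ΣF_y) = (275.1, 457) N.
Magnitude = √((275.1)² + (457)²) = 533.4 N; direction = atan2(457, 275.1) = 58.9°.

θ ≈ 58.9°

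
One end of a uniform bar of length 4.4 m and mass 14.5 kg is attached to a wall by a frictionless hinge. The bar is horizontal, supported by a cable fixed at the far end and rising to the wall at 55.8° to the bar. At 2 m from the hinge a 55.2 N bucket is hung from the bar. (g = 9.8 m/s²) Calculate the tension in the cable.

Take torques about the hinge: T sin 55.8° · 4.4 = 14.5×9.8×2.2 + 55.2×2 = 423.02 N·m.
So T = 423.02 / (0.8271 × 4.4) = 116.24 N.

T ≈ 116 N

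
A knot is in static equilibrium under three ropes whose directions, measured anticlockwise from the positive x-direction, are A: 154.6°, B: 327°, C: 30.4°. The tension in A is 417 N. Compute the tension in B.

Resolve: ΣF_x = 417 cos 154.6° + T_B cos 327° + T_C cos 30.4° = 0.
        ΣF_y = 417 sin 154.6° + T_B sin 327° + T_C sin 30.4° = 0.
The known terms sum to (-376.7, 178.9) N, so 0.8387 T_B + 0.8625 T_C = 376.7 and -0.5446 T_B + 0.5060 T_C = -178.9.
Solving simultaneously: T_B = 385.7 N, T_C = 61.68 N.

T_B ≈ 386 N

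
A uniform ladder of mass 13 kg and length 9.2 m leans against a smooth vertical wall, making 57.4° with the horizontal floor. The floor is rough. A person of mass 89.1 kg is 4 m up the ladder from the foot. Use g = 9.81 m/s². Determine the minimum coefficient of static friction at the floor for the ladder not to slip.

ΣF_y = 0: N_floor = 13×9.81 + 89.1×9.81 = 1001.6 N.
Torques about the foot: N_wall · 9.2 sin 57.4° = 13×9.81×4.6 cos 57.4° + 89.1×9.81×4 cos 57.4° → N_wall = 283.82 N.
ΣF_x = 0: f_floor = N_wall = 283.82 N.
μ_min = f_floor / N_floor = 283.82 / 1001.6 = 0.2834.

μ_min ≈ 0.283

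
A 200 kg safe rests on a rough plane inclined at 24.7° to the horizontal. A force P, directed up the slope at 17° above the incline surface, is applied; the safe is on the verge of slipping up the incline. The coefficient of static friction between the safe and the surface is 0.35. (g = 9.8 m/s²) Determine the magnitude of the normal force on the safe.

On the verge of sliding up the incline, friction equals μN and acts down the slope.
Perpendicular: N + P sin 17° = W cos 24.7° = 1781 N.
Along incline: P cos 17° = W sin 24.7° + μN  with W sin 24.7° = 819 N.
Solving the pair for P and N: P = 1362 N, N = 1382 N (and f = μN = 483.8 N).

N ≈ 1380 N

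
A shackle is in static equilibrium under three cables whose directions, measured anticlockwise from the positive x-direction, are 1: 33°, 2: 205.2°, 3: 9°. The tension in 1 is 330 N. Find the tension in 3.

Resolve: ΣF_x = 330 cos 33° + T_2 cos 205.2° + T_3 cos 9° = 0.
        ΣF_y = 330 sin 33° + T_2 sin 205.2° + T_3 sin 9° = 0.
The known terms sum to (276.8, 179.7) N, so -0.9048 T_2 + 0.9877 T_3 = -276.8 and -0.4258 T_2 + 0.1564 T_3 = -179.7.
Solving simultaneously: T_2 = 481.1 N, T_3 = 160.5 N.

T_3 ≈ 161 N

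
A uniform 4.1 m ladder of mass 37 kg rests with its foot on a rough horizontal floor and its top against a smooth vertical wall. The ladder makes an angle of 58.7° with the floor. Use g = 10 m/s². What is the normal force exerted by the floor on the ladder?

N_floor ≈ 370 N

ΣF_y = 0: N_floor = 37×10 = 370 N.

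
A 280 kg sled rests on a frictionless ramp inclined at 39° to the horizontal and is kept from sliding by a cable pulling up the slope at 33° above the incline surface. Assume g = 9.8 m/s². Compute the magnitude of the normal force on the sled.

Take axes along and perpendicular to the incline. Weight components: W sin 39° = 1727 N down-slope, W cos 39° = 2132 N into the surface.
Along incline: T cos 33° = W sin 39° → T = 2059 N.
Perpendicular: N = W cos 39° − T sin 33° = 1011 N.

N ≈ 1010 N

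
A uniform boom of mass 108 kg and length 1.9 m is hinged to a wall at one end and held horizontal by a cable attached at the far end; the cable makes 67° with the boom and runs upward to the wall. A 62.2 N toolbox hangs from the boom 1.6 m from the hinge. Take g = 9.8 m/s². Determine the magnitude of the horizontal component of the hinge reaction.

Take torques about the hinge: T sin 67° · 1.9 = 108×9.8×0.95 + 62.2×1.6 = 1105 N·m.
So T = 1105 / (0.9205 × 1.9) = 631.8 N.
ΣF_x = 0: H_x = T cos 67° = 246.87 N.

H_x ≈ 247 N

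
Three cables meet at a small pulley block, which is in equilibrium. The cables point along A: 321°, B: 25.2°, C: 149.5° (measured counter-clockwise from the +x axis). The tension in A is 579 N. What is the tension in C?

T_C ≈ 631 N

Resolve: ΣF_x = 579 cos 321° + T_B cos 25.2° + T_C cos 149.5° = 0.
        ΣF_y = 579 sin 321° + T_B sin 25.2° + T_C sin 149.5° = 0.
The known terms sum to (450, -364.4) N, so 0.9048 T_B − 0.8616 T_C = -450 and 0.4258 T_B + 0.5075 T_C = 364.4.
Solving simultaneously: T_B = 103.6 N, T_C = 631 N.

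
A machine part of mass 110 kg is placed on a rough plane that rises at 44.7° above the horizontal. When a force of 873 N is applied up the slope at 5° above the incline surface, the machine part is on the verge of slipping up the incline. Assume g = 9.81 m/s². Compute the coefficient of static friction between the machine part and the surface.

On the verge of sliding up the incline, friction is at its maximum μN and acts down the slope.
Perpendicular to incline: N = W cos 44.7° − P sin 5° = 767 − 76.09 = 690.9 N.
Along incline: P cos 5° − μN = W sin 44.7° → μ = −(W sin 44.7° − P cos 5°) / N = 0.1601.

μ ≈ 0.160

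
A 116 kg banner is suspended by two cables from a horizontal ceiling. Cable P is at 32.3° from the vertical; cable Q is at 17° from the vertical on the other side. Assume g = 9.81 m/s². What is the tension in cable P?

T_P ≈ 439 N

Angles from the horizontal: cable P is 90° − 32.3° = 57.7°, cable Q is 90° − 17° = 73°.
Weight W = 116 × 9.81 = 1138 N acts straight down.
Horizontal: T_P cos 57.7° = T_Q cos 73°  →  T_Q = 1.828 T_P.
Vertical: T_P sin 57.7° + T_Q sin 73° = 1138.
Substituting the horizontal relation into the vertical equation gives 2.593 T_P = 1138, so T_P = 438.9 N.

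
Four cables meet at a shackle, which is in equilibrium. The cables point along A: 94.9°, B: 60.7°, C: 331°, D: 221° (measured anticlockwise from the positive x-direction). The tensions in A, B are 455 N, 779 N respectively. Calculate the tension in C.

Resolve: ΣF_x = 455 cos 94.9° + 779 cos 60.7° + T_C cos 331° + T_D cos 221° = 0.
        ΣF_y = 455 sin 94.9° + 779 sin 60.7° + T_C sin 331° + T_D sin 221° = 0.
The known terms sum to (342.4, 1133) N, so 0.8746 T_C − 0.7547 T_D = -342.4 and -0.4848 T_C − 0.6561 T_D = -1133.
Solving simultaneously: T_C = 670.7 N, T_D = 1231 N.

T_C ≈ 671 N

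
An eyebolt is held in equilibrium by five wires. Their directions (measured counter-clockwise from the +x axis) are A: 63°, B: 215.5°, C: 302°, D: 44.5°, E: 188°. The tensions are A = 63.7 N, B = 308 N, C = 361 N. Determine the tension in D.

Resolve: ΣF_x = 63.7 cos 63° + 308 cos 215.5° + 361 cos 302° + T_D cos 44.5° + T_E cos 188° = 0.
        ΣF_y = 63.7 sin 63° + 308 sin 215.5° + 361 sin 302° + T_D sin 44.5° + T_E sin 188° = 0.
The known terms sum to (-30.53, -428.2) N, so 0.7133 T_D − 0.9903 T_E = 30.53 and 0.7009 T_D − 0.1392 T_E = 428.2.
Solving simultaneously: T_D = 705.8 N, T_E = 477.5 N.

T_D ≈ 706 N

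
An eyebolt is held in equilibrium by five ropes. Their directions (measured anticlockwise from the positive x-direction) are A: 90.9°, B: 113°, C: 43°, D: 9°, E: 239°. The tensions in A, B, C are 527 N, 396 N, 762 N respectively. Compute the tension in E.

Resolve: ΣF_x = 527 cos 90.9° + 396 cos 113° + 762 cos 43° + T_D cos 9° + T_E cos 239° = 0.
        ΣF_y = 527 sin 90.9° + 396 sin 113° + 762 sin 43° + T_D sin 9° + T_E sin 239° = 0.
The known terms sum to (394.3, 1411) N, so 0.9877 T_D − 0.5150 T_E = -394.3 and 0.1564 T_D − 0.8572 T_E = -1411.
Solving simultaneously: T_D = 507.6 N, T_E = 1739 N.

T_E ≈ 1740 N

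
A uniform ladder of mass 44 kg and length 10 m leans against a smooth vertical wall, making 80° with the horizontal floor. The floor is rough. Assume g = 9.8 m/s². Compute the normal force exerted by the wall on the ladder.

Torques about the foot: N_wall · 10 sin 80° = 44×9.8×5 cos 80° → N_wall = 38.016 N.

N_wall ≈ 38 N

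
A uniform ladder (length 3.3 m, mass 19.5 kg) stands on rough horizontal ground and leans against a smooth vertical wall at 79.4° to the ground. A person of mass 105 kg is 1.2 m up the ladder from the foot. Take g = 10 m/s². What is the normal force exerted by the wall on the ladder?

Torques about the foot: N_wall · 3.3 sin 79.4° = 19.5×10×1.65 cos 79.4° + 105×10×1.2 cos 79.4° → N_wall = 89.702 N.

N_wall ≈ 89.7 N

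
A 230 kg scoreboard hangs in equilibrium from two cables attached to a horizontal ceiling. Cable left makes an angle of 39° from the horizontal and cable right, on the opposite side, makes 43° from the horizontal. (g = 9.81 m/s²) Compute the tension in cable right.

T_right ≈ 1770 N

Weight W = 230 × 9.81 = 2256 N acts straight down.
Horizontal: T_left cos 39° = T_right cos 43°  →  T_left = 0.9411 T_right.
Vertical: T_left sin 39° + T_right sin 43° = 2256.
Substituting the horizontal relation into the vertical equation gives 1.274 T_right = 2256, so T_right = 1771 N.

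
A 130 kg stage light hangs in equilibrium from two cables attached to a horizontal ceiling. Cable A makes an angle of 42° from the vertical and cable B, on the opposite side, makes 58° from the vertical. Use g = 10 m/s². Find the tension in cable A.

T_A ≈ 1120 N

Angles from the horizontal: cable A is 90° − 42° = 48°, cable B is 90° − 58° = 32°.
Weight W = 130 × 10 = 1300 N acts straight down.
Horizontal: T_A cos 48° = T_B cos 32°  →  T_B = 0.789 T_A.
Vertical: T_A sin 48° + T_B sin 32° = 1300.
Substituting the horizontal relation into the vertical equation gives 1.161 T_A = 1300, so T_A = 1119 N.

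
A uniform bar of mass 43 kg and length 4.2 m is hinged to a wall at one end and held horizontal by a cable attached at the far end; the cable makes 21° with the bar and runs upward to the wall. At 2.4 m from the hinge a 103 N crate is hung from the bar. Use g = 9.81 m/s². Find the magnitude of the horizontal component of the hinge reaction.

H_x ≈ 703 N

Take torques about the hinge: T sin 21° · 4.2 = 43×9.81×2.1 + 103×2.4 = 1133 N·m.
So T = 1133 / (0.3584 × 4.2) = 752.78 N.
ΣF_x = 0: H_x = T cos 21° = 702.78 N.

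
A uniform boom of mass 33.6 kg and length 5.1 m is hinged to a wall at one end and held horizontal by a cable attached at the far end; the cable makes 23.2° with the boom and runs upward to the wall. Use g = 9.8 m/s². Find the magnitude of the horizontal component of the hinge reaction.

H_x ≈ 384 N

Take torques about the hinge: T sin 23.2° · 5.1 = 33.6×9.8×2.55 = 839.66 N·m.
So T = 839.66 / (0.3939 × 5.1) = 417.93 N.
ΣF_x = 0: H_x = T cos 23.2° = 384.13 N.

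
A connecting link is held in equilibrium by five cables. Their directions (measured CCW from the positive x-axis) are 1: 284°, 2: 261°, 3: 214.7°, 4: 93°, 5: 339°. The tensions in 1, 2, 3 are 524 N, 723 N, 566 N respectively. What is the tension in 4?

Resolve: ΣF_x = 524 cos 284° + 723 cos 261° + 566 cos 214.7° + T_4 cos 93° + T_5 cos 339° = 0.
        ΣF_y = 524 sin 284° + 723 sin 261° + 566 sin 214.7° + T_4 sin 93° + T_5 sin 339° = 0.
The known terms sum to (-451.7, -1545) N, so -0.0523 T_4 + 0.9336 T_5 = 451.7 and 0.9986 T_4 − 0.3584 T_5 = 1545.
Solving simultaneously: T_4 = 1756 N, T_5 = 582.2 N.

T_4 ≈ 1760 N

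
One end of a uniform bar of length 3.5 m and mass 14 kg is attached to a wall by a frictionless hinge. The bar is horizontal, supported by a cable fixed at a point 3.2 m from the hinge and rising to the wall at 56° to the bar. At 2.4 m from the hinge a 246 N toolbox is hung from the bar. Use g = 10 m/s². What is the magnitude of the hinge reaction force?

Take torques about the hinge: T sin 56° · 3.2 = 14×10×1.75 + 246×2.4 = 835.4 N·m.
So T = 835.4 / (0.8290 × 3.2) = 314.9 N.
ΣF_x = 0: H_x = T cos 56° = 176.09 N.
ΣF_y = 0: H_y = (14×10 + 246) − T sin 56° = 386 − 261.06 = 124.94 N.
|H| = √(H_x² + H_y²) = √((176.09)² + (124.94)²) = 215.91 N.

|H| ≈ 216 N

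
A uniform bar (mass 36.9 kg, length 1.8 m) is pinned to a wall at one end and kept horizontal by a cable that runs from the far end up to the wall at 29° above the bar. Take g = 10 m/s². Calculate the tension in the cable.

Take torques about the hinge: T sin 29° · 1.8 = 36.9×10×0.9 = 332.1 N·m.
So T = 332.1 / (0.4848 × 1.8) = 380.56 N.

T ≈ 381 N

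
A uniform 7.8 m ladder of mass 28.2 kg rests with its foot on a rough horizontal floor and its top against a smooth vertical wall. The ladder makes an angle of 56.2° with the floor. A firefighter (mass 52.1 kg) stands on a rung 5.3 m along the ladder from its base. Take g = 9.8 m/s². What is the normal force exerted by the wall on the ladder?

Torques about the foot: N_wall · 7.8 sin 56.2° = 28.2×9.8×3.9 cos 56.2° + 52.1×9.8×5.3 cos 56.2° → N_wall = 324.75 N.

N_wall ≈ 325 N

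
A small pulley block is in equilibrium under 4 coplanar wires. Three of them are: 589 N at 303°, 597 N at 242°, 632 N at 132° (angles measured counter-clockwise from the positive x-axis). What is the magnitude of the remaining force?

Sum the known components: ΣF_x = -382.4 N, ΣF_y = -551.4 N.
For equilibrium the remaining force must supply (−ΣF_x, −ΣF_y) = (382.4, 551.4) N.
Magnitude = √((382.4)² + (551.4)²) = 671 N; direction = atan2(551.4, 382.4) = 55.3°.

F ≈ 671 N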